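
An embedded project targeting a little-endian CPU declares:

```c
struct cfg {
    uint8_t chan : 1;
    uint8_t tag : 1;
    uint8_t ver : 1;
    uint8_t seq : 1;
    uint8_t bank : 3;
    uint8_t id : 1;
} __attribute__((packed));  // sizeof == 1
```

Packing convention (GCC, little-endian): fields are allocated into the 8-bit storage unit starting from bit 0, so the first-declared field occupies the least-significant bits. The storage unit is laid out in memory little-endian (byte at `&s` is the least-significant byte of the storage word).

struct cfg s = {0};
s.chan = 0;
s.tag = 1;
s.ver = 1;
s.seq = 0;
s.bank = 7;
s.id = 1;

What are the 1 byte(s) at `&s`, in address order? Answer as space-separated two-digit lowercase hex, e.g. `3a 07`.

f6

[0+:1] chan=0 & 0x1 = 0x0; word=0x00
[1+:1] tag=1 & 0x1 = 0x1; word=0x02
[2+:1] ver=1 & 0x1 = 0x1; word=0x06
[3+:1] seq=0 & 0x1 = 0x0; word=0x06
[4+:3] bank=7 & 0x7 = 0x7; word=0x76
[7+:1] id=1 & 0x1 = 0x1; word=0xf6
word = 0xf6 → little-endian bytes:
  [0]=0xf6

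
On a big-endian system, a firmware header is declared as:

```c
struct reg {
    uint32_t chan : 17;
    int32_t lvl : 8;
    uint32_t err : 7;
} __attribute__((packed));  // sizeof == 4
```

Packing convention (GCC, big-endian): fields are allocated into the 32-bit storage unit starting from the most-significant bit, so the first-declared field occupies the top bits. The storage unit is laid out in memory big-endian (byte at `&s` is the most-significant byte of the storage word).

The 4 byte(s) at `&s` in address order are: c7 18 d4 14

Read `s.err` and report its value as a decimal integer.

20

[0]=0xc7 [1]=0x18 [2]=0xd4 [3]=0x14 (big-endian) → word 0xc718d414
chan [15+:17] = (word>>15) & 0x1ffff = 101937
lvl [7+:8] = (word>>7) & 0xff = 168
err [0+:7] = (word>>0) & 0x7f = 20  ←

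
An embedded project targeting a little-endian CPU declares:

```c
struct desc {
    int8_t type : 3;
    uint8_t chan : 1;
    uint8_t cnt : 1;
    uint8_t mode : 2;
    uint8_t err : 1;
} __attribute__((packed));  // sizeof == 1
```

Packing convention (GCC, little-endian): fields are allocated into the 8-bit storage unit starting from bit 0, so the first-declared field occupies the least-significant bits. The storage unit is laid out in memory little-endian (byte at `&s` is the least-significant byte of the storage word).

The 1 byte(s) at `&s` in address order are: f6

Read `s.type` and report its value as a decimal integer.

-2

[0]=0xf6 (little-endian) → word 0xf6
type:3 @ bit 0 → (0xf6>>0)&0x7 = 0x6  ←
chan:1 @ bit 3 → (0xf6>>3)&0x1 = 0x0
cnt:1 @ bit 4 → (0xf6>>4)&0x1 = 0x1
mode:2 @ bit 5 → (0xf6>>5)&0x3 = 0x3
err:1 @ bit 7 → (0xf6>>7)&0x1 = 0x1
type signed 3b, MSB=1: 6 - 8 = -2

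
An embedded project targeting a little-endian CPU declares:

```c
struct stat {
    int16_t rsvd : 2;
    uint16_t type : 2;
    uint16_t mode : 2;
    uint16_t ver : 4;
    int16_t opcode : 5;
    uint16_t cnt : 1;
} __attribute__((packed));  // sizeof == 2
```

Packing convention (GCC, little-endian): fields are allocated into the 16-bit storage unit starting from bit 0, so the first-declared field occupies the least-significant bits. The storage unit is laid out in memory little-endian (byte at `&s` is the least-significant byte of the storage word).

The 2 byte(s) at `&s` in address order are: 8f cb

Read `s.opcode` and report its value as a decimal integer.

-14

[0]=0x8f [1]=0xcb (little-endian) → word 0xcb8f
rsvd:2 @ bit 0 → (0xcb8f>>0)&0x3 = 0x3
type:2 @ bit 2 → (0xcb8f>>2)&0x3 = 0x3
mode:2 @ bit 4 → (0xcb8f>>4)&0x3 = 0x0
ver:4 @ bit 6 → (0xcb8f>>6)&0xf = 0xe
opcode:5 @ bit 10 → (0xcb8f>>10)&0x1f = 0x12  ←
cnt:1 @ bit 15 → (0xcb8f>>15)&0x1 = 0x1
opcode signed 5b, MSB=1: 18 - 32 = -14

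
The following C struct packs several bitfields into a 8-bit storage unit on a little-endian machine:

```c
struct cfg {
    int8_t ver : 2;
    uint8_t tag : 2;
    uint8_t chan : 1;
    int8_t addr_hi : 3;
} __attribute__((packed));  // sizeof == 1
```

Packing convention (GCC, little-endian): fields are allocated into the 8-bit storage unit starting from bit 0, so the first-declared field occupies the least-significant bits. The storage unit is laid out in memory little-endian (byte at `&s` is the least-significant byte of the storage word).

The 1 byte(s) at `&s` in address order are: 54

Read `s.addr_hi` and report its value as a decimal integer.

[0]=0x54 (little-endian) → word 0x54
ver:2 @ bit 0 → (0x54>>0)&0x3 = 0x0
tag:2 @ bit 2 → (0x54>>2)&0x3 = 0x1
chan:1 @ bit 4 → (0x54>>4)&0x1 = 0x1
addr_hi:3 @ bit 5 → (0x54>>5)&0x7 = 0x2  ←
addr_hi signed 3b, MSB=0: value = 2

2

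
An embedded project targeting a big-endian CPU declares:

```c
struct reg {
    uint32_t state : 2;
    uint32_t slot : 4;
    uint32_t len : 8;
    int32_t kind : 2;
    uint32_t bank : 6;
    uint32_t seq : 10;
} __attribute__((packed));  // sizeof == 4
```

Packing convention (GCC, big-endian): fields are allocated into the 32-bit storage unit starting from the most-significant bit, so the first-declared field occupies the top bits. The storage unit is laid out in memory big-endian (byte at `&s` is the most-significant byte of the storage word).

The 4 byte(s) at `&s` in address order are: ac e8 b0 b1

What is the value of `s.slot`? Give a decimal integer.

11

[0]=0xac [1]=0xe8 [2]=0xb0 [3]=0xb1 (big-endian) → word 0xace8b0b1
state [30+:2] = (word>>30) & 0x3 = 2
slot [26+:4] = (word>>26) & 0xf = 11  ←
len [18+:8] = (word>>18) & 0xff = 58
kind [16+:2] = (word>>16) & 0x3 = 0
bank [10+:6] = (word>>10) & 0x3f = 44
seq [0+:10] = (word>>0) & 0x3ff = 177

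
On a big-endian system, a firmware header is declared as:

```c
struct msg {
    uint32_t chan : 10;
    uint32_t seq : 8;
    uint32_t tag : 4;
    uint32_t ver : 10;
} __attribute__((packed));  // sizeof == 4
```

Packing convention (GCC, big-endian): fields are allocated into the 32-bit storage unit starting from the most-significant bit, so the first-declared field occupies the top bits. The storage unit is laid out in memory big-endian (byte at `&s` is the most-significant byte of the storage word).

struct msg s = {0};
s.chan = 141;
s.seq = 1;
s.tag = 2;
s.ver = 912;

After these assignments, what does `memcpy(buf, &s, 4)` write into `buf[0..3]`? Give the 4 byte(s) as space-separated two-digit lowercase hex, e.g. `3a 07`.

23 40 4b 90

chan (10b) val=141 bits=0x8d at bit 22: 0x23400000
seq (8b) val=1 bits=0x1 at bit 14: 0x23404000
tag (4b) val=2 bits=0x2 at bit 10: 0x23404800
ver (10b) val=912 bits=0x390 at bit 0: 0x23404b90
word = 0x23404b90 → big-endian bytes:
  [0]=0x23  [1]=0x40  [2]=0x4b  [3]=0x90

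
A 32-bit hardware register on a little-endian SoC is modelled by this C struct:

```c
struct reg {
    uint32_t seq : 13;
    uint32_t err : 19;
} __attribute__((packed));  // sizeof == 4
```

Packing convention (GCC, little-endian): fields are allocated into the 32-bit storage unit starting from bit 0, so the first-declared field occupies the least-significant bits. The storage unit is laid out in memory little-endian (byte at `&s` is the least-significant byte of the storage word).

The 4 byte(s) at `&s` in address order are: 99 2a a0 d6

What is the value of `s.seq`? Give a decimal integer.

[0]=0x99 [1]=0x2a [2]=0xa0 [3]=0xd6 (little-endian) → word 0xd6a02a99
seq [0+:13] = (word>>0) & 0x1fff = 2713  ←
err [13+:19] = (word>>13) & 0x7ffff = 439553

2713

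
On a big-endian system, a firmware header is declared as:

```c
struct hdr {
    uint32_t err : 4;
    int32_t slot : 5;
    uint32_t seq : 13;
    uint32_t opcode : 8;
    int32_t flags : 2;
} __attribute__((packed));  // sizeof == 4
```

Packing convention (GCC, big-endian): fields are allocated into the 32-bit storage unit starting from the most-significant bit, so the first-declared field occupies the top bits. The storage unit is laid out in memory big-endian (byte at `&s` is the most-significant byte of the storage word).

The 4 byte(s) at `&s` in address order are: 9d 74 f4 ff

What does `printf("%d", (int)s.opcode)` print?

63

[0]=0x9d [1]=0x74 [2]=0xf4 [3]=0xff (big-endian) → word 0x9d74f4ff
err:4 @ bit 28 → (0x9d74f4ff>>28)&0xf = 0x9
slot:5 @ bit 23 → (0x9d74f4ff>>23)&0x1f = 0x1a
seq:13 @ bit 10 → (0x9d74f4ff>>10)&0x1fff = 0x1d3d
opcode:8 @ bit 2 → (0x9d74f4ff>>2)&0xff = 0x3f  ←
flags:2 @ bit 0 → (0x9d74f4ff>>0)&0x3 = 0x3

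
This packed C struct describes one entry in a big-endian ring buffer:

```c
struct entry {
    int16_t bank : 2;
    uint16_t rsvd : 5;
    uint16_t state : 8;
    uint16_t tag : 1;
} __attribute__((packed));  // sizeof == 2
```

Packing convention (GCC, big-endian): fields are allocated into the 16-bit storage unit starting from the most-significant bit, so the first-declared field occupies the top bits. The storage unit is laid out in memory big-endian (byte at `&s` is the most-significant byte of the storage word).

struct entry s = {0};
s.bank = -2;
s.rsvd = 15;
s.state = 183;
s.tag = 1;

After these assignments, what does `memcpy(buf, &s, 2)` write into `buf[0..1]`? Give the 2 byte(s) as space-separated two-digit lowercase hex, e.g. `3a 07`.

bank (2b) val=-2 bits=0x2 at bit 14: 0x8000
rsvd (5b) val=15 bits=0xf at bit 9: 0x9e00
state (8b) val=183 bits=0xb7 at bit 1: 0x9f6e
tag (1b) val=1 bits=0x1 at bit 0: 0x9f6f
word = 0x9f6f → big-endian bytes:
  [0]=0x9f  [1]=0x6f

9f 6f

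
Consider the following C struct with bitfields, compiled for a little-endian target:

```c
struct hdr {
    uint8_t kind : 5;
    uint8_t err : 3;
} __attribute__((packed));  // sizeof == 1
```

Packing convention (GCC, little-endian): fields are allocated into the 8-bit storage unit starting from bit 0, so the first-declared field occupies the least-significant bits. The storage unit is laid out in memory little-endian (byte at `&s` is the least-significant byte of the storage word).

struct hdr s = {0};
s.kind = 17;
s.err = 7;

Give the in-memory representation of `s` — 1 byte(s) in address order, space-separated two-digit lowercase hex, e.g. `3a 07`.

f1

[0+:5] kind=17 & 0x1f = 0x11; word=0x11
[5+:3] err=7 & 0x7 = 0x7; word=0xf1
word = 0xf1 → little-endian bytes:
  [0]=0xf1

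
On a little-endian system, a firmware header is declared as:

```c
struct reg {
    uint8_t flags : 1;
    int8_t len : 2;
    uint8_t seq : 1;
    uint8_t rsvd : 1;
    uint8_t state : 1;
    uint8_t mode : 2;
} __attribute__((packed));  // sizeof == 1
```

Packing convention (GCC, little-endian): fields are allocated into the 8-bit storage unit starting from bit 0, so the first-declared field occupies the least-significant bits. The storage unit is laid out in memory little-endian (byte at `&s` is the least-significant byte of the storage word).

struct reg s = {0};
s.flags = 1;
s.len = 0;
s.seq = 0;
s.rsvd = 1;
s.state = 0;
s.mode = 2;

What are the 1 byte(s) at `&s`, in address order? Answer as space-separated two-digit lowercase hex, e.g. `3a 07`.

[0+:1] flags=1 & 0x1 = 0x1; word=0x01
[1+:2] len=0 & 0x3 = 0x0; word=0x01
[3+:1] seq=0 & 0x1 = 0x0; word=0x01
[4+:1] rsvd=1 & 0x1 = 0x1; word=0x11
[5+:1] state=0 & 0x1 = 0x0; word=0x11
[6+:2] mode=2 & 0x3 = 0x2; word=0x91
word = 0x91 → little-endian bytes:
  [0]=0x91

91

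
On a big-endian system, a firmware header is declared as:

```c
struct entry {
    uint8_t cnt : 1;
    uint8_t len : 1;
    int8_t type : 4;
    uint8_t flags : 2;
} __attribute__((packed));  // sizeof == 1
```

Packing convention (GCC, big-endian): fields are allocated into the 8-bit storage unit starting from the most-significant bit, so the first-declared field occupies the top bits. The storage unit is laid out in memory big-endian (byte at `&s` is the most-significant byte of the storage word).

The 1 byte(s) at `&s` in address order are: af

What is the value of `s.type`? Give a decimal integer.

-5

[0]=0xaf (big-endian) → word 0xaf
cnt [7+:1] = (word>>7) & 0x1 = 1
len [6+:1] = (word>>6) & 0x1 = 0
type [2+:4] = (word>>2) & 0xf = 11  ←
flags [0+:2] = (word>>0) & 0x3 = 3
type signed 4b, MSB=1: 11 - 16 = -5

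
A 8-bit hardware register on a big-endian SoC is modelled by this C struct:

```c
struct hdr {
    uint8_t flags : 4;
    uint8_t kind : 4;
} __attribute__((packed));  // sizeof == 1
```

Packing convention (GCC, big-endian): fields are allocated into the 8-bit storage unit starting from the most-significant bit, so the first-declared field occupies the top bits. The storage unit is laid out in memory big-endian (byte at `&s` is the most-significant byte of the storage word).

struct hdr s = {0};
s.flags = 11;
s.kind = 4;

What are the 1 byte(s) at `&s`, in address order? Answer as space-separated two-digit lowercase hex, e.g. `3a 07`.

b4

[4+:4] flags=11 & 0xf = 0xb; word=0xb0
[0+:4] kind=4 & 0xf = 0x4; word=0xb4
word = 0xb4 → big-endian bytes:
  [0]=0xb4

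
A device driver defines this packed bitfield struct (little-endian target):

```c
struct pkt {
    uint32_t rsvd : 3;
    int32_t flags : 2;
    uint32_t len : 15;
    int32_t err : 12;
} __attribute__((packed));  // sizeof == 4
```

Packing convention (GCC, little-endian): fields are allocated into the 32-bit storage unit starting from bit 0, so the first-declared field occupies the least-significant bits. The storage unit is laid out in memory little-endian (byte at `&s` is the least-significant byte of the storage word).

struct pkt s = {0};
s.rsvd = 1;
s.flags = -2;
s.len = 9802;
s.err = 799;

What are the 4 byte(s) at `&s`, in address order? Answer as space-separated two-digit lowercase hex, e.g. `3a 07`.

rsvd (3b) val=1 bits=0x1 at bit 0: 0x00000001
flags (2b) val=-2 bits=0x2 at bit 3: 0x00000011
len (15b) val=9802 bits=0x264a at bit 5: 0x0004c951
err (12b) val=799 bits=0x31f at bit 20: 0x31f4c951
word = 0x31f4c951 → little-endian bytes:
  [0]=0x51  [1]=0xc9  [2]=0xf4  [3]=0x31

51 c9 f4 31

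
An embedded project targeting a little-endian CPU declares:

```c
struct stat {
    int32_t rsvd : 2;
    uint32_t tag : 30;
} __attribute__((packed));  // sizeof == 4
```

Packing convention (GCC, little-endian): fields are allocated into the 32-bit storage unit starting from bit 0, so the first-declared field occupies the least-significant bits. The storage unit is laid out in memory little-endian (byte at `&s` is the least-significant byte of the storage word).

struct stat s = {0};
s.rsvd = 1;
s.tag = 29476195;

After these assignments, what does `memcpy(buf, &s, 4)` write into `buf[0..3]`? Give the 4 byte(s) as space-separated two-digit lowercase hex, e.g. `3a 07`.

8d 15 07 07

rsvd (2b) val=1 bits=0x1 at bit 0: 0x00000001
tag (30b) val=29476195 bits=0x1c1c563 at bit 2: 0x0707158d
word = 0x0707158d → little-endian bytes:
  [0]=0x8d  [1]=0x15  [2]=0x07  [3]=0x07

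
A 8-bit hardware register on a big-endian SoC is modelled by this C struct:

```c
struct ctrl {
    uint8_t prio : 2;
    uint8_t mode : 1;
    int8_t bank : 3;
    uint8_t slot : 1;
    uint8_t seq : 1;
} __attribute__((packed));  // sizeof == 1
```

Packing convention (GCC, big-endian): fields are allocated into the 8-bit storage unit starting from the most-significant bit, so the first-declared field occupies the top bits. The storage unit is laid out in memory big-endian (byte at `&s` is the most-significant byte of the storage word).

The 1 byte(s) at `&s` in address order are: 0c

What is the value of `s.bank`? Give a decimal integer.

3

[0]=0x0c (big-endian) → word 0x0c
prio:2 @ bit 6 → (0x0c>>6)&0x3 = 0x0
mode:1 @ bit 5 → (0x0c>>5)&0x1 = 0x0
bank:3 @ bit 2 → (0x0c>>2)&0x7 = 0x3  ←
slot:1 @ bit 1 → (0x0c>>1)&0x1 = 0x0
seq:1 @ bit 0 → (0x0c>>0)&0x1 = 0x0
bank signed 3b, MSB=0: value = 3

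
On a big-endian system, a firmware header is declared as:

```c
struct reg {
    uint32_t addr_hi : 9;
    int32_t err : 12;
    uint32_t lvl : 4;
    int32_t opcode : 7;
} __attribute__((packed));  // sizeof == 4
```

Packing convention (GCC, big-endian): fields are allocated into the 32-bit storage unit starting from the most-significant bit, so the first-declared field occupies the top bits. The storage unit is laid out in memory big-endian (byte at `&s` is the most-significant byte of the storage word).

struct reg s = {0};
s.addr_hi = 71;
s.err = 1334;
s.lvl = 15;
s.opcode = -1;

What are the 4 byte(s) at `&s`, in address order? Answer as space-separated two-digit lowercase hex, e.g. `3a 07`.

23 a9 b7 ff

addr_hi:9 = 71 → 0x47 << 23 → word 0x23800000
err:12 = 1334 → 0x536 << 11 → word 0x23a9b000
lvl:4 = 15 → 0xf << 7 → word 0x23a9b780
opcode:7 = -1 → 0x7f << 0 → word 0x23a9b7ff
word = 0x23a9b7ff → big-endian bytes:
  [0]=0x23  [1]=0xa9  [2]=0xb7  [3]=0xff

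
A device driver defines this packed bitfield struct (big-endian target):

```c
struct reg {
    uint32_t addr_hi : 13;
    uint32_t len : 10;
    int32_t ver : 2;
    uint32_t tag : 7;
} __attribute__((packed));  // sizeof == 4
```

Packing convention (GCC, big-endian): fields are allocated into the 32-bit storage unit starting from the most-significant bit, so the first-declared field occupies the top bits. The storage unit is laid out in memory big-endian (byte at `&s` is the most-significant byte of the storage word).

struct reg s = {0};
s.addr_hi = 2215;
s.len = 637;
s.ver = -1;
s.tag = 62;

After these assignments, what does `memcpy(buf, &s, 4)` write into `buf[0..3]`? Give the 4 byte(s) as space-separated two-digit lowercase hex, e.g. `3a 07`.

[19+:13] addr_hi=2215 & 0x1fff = 0x8a7; word=0x45380000
[9+:10] len=637 & 0x3ff = 0x27d; word=0x453cfa00
[7+:2] ver=-1 & 0x3 = 0x3; word=0x453cfb80
[0+:7] tag=62 & 0x7f = 0x3e; word=0x453cfbbe
word = 0x453cfbbe → big-endian bytes:
  [0]=0x45  [1]=0x3c  [2]=0xfb  [3]=0xbe

45 3c fb be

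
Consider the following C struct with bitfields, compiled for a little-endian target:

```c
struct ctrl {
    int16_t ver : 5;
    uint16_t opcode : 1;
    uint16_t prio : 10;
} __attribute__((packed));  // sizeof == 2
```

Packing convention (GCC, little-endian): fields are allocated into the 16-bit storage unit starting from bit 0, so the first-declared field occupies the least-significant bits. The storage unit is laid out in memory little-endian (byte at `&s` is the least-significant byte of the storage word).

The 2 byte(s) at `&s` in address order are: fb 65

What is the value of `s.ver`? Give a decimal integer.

[0]=0xfb [1]=0x65 (little-endian) → word 0x65fb
ver [0+:5] = (word>>0) & 0x1f = 27  ←
opcode [5+:1] = (word>>5) & 0x1 = 1
prio [6+:10] = (word>>6) & 0x3ff = 407
ver signed 5b, MSB=1: 27 - 32 = -5

-5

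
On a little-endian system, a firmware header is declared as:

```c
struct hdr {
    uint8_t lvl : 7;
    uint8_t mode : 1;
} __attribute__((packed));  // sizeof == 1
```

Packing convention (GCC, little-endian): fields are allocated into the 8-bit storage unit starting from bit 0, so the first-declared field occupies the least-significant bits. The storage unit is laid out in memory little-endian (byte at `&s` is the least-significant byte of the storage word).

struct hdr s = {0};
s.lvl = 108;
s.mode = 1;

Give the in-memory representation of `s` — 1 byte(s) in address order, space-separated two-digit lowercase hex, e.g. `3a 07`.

lvl (7b) val=108 bits=0x6c at bit 0: 0x6c
mode (1b) val=1 bits=0x1 at bit 7: 0xec
word = 0xec → little-endian bytes:
  [0]=0xec

ec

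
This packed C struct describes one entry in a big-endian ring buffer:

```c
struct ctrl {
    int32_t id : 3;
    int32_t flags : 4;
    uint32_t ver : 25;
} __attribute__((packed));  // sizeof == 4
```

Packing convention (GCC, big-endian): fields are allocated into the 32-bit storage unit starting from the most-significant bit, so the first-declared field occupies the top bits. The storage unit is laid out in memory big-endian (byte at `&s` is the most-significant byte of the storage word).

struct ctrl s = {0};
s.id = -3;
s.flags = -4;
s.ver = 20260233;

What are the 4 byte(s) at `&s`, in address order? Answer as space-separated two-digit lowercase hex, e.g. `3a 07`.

id:3 = -3 → 0x5 << 29 → word 0xa0000000
flags:4 = -4 → 0xc << 25 → word 0xb8000000
ver:25 = 20260233 → 0x1352589 << 0 → word 0xb9352589
word = 0xb9352589 → big-endian bytes:
  [0]=0xb9  [1]=0x35  [2]=0x25  [3]=0x89

b9 35 25 89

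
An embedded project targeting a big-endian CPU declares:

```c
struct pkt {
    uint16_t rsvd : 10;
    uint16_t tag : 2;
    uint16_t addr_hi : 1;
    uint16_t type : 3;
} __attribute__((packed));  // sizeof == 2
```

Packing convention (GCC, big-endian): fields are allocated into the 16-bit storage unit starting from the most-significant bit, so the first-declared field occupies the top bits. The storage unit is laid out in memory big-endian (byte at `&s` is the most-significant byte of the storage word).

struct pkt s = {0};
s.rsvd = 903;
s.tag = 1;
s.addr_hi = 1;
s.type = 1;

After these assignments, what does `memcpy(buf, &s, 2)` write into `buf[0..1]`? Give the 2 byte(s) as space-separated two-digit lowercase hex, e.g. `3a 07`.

rsvd:10 = 903 → 0x387 << 6 → word 0xe1c0
tag:2 = 1 → 0x1 << 4 → word 0xe1d0
addr_hi:1 = 1 → 0x1 << 3 → word 0xe1d8
type:3 = 1 → 0x1 << 0 → word 0xe1d9
word = 0xe1d9 → big-endian bytes:
  [0]=0xe1  [1]=0xd9

e1 d9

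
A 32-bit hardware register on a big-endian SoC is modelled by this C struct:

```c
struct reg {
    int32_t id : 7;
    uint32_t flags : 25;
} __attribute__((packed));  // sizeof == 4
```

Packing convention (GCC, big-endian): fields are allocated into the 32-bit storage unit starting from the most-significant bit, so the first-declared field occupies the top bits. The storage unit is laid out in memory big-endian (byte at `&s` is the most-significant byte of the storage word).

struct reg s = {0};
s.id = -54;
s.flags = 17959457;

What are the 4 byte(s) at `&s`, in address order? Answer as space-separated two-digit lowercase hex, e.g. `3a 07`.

95 12 0a 21

[25+:7] id=-54 & 0x7f = 0x4a; word=0x94000000
[0+:25] flags=17959457 & 0x1ffffff = 0x1120a21; word=0x95120a21
word = 0x95120a21 → big-endian bytes:
  [0]=0x95  [1]=0x12  [2]=0x0a  [3]=0x21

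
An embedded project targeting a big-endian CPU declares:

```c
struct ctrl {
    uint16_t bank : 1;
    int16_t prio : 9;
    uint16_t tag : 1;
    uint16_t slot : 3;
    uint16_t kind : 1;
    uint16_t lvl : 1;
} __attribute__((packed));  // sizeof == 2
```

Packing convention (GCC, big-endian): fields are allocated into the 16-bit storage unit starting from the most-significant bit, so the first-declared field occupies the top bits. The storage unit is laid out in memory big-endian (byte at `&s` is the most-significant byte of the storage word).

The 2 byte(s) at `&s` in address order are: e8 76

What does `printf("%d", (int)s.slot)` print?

5

[0]=0xe8 [1]=0x76 (big-endian) → word 0xe876
bank [15+:1] = (word>>15) & 0x1 = 1
prio [6+:9] = (word>>6) & 0x1ff = 417
tag [5+:1] = (word>>5) & 0x1 = 1
slot [2+:3] = (word>>2) & 0x7 = 5  ←
kind [1+:1] = (word>>1) & 0x1 = 1
lvl [0+:1] = (word>>0) & 0x1 = 0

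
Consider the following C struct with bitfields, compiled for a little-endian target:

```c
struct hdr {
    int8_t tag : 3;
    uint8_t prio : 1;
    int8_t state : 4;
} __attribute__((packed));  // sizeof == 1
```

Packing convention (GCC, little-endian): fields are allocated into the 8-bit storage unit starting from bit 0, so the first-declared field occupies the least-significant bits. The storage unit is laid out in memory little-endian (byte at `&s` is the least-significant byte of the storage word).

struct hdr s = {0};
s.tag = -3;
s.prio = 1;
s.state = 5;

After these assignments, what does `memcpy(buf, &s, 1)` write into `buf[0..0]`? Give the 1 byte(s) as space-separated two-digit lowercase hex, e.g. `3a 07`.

5d

tag:3 = -3 → 0x5 << 0 → word 0x05
prio:1 = 1 → 0x1 << 3 → word 0x0d
state:4 = 5 → 0x5 << 4 → word 0x5d
word = 0x5d → little-endian bytes:
  [0]=0x5d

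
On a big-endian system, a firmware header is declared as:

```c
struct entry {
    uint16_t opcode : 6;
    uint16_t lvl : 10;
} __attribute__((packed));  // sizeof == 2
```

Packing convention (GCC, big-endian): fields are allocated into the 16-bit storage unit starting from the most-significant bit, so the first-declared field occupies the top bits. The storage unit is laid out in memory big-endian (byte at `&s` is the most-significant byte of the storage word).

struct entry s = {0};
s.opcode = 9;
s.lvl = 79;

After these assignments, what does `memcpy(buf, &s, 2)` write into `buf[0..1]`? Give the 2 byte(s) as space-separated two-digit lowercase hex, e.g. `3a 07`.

24 4f

[10+:6] opcode=9 & 0x3f = 0x9; word=0x2400
[0+:10] lvl=79 & 0x3ff = 0x4f; word=0x244f
word = 0x244f → big-endian bytes:
  [0]=0x24  [1]=0x4f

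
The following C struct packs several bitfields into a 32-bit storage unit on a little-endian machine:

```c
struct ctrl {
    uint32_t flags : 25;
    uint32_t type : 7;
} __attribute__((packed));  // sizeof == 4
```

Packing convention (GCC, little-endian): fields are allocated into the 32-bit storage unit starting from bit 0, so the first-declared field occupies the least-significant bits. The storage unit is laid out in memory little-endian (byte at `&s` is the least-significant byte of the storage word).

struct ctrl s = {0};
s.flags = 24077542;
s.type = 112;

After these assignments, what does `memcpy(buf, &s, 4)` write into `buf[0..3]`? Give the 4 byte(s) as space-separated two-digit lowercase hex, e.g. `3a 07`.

[0+:25] flags=24077542 & 0x1ffffff = 0x16f64e6; word=0x016f64e6
[25+:7] type=112 & 0x7f = 0x70; word=0xe16f64e6
word = 0xe16f64e6 → little-endian bytes:
  [0]=0xe6  [1]=0x64  [2]=0x6f  [3]=0xe1

e6 64 6f e1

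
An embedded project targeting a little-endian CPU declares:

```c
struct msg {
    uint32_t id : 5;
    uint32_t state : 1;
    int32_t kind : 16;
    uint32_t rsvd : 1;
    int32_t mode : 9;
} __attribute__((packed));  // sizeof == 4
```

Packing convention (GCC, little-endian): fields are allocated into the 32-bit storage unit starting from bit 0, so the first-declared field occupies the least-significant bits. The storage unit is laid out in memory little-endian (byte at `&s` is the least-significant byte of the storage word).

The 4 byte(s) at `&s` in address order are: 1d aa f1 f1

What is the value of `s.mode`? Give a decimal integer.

[0]=0x1d [1]=0xaa [2]=0xf1 [3]=0xf1 (little-endian) → word 0xf1f1aa1d
id [0+:5] = (word>>0) & 0x1f = 29
state [5+:1] = (word>>5) & 0x1 = 0
kind [6+:16] = (word>>6) & 0xffff = 50856
rsvd [22+:1] = (word>>22) & 0x1 = 1
mode [23+:9] = (word>>23) & 0x1ff = 483  ←
mode signed 9b, MSB=1: 483 - 512 = -29

-29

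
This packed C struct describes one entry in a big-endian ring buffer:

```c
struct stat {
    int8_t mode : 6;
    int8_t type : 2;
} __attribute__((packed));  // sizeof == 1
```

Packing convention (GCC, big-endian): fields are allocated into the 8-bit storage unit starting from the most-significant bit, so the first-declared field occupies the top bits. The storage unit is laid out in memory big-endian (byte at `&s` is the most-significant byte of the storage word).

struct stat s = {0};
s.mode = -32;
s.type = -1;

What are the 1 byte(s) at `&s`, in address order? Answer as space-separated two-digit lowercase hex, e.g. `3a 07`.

[2+:6] mode=-32 & 0x3f = 0x20; word=0x80
[0+:2] type=-1 & 0x3 = 0x3; word=0x83
word = 0x83 → big-endian bytes:
  [0]=0x83

83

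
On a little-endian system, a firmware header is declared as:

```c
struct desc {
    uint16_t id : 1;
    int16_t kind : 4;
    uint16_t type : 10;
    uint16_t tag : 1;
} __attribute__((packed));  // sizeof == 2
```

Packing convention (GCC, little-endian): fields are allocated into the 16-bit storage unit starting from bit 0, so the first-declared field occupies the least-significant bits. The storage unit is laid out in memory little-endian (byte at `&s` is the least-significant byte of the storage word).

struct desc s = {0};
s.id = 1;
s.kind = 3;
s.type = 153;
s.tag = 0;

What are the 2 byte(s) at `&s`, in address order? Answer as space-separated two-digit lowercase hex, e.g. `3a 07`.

[0+:1] id=1 & 0x1 = 0x1; word=0x0001
[1+:4] kind=3 & 0xf = 0x3; word=0x0007
[5+:10] type=153 & 0x3ff = 0x99; word=0x1327
[15+:1] tag=0 & 0x1 = 0x0; word=0x1327
word = 0x1327 → little-endian bytes:
  [0]=0x27  [1]=0x13

27 13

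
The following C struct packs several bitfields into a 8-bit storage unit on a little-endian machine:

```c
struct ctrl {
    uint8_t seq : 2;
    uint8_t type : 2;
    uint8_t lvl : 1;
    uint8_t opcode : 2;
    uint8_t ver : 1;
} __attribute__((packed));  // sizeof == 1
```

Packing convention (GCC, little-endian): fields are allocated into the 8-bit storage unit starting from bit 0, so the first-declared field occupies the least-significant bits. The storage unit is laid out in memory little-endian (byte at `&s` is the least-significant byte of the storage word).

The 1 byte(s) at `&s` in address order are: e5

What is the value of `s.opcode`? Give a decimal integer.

3

[0]=0xe5 (little-endian) → word 0xe5
seq:2 @ bit 0 → (0xe5>>0)&0x3 = 0x1
type:2 @ bit 2 → (0xe5>>2)&0x3 = 0x1
lvl:1 @ bit 4 → (0xe5>>4)&0x1 = 0x0
opcode:2 @ bit 5 → (0xe5>>5)&0x3 = 0x3  ←
ver:1 @ bit 7 → (0xe5>>7)&0x1 = 0x1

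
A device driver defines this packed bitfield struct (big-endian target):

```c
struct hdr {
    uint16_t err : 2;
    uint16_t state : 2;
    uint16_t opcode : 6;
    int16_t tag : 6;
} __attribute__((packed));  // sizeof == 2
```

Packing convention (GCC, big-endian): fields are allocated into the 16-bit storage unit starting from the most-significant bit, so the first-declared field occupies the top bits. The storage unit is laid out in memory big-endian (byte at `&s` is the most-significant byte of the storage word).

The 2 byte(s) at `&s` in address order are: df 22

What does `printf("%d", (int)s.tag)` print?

[0]=0xdf [1]=0x22 (big-endian) → word 0xdf22
err [14+:2] = (word>>14) & 0x3 = 3
state [12+:2] = (word>>12) & 0x3 = 1
opcode [6+:6] = (word>>6) & 0x3f = 60
tag [0+:6] = (word>>0) & 0x3f = 34  ←
tag signed 6b, MSB=1: 34 - 64 = -30

-30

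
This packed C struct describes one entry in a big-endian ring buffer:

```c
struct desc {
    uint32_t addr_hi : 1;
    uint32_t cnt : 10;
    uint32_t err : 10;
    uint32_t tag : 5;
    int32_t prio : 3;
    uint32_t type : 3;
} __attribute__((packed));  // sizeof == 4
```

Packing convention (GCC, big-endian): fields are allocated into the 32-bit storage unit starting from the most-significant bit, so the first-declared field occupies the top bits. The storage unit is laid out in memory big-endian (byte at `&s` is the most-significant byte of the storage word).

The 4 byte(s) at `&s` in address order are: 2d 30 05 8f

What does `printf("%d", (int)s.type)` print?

7

[0]=0x2d [1]=0x30 [2]=0x05 [3]=0x8f (big-endian) → word 0x2d30058f
addr_hi:1 @ bit 31 → (0x2d30058f>>31)&0x1 = 0x0
cnt:10 @ bit 21 → (0x2d30058f>>21)&0x3ff = 0x169
err:10 @ bit 11 → (0x2d30058f>>11)&0x3ff = 0x200
tag:5 @ bit 6 → (0x2d30058f>>6)&0x1f = 0x16
prio:3 @ bit 3 → (0x2d30058f>>3)&0x7 = 0x1
type:3 @ bit 0 → (0x2d30058f>>0)&0x7 = 0x7  ←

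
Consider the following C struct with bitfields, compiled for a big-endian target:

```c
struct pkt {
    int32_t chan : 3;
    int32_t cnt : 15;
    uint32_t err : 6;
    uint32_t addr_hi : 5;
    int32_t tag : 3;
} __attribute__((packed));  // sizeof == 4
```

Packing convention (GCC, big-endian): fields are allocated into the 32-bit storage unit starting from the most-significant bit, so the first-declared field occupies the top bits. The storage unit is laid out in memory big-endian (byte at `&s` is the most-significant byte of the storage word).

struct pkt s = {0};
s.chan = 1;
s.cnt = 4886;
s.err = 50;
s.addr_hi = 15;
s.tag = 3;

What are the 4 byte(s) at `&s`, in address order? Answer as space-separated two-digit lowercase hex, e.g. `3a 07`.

24 c5 b2 7b

[29+:3] chan=1 & 0x7 = 0x1; word=0x20000000
[14+:15] cnt=4886 & 0x7fff = 0x1316; word=0x24c58000
[8+:6] err=50 & 0x3f = 0x32; word=0x24c5b200
[3+:5] addr_hi=15 & 0x1f = 0xf; word=0x24c5b278
[0+:3] tag=3 & 0x7 = 0x3; word=0x24c5b27b
word = 0x24c5b27b → big-endian bytes:
  [0]=0x24  [1]=0xc5  [2]=0xb2  [3]=0x7b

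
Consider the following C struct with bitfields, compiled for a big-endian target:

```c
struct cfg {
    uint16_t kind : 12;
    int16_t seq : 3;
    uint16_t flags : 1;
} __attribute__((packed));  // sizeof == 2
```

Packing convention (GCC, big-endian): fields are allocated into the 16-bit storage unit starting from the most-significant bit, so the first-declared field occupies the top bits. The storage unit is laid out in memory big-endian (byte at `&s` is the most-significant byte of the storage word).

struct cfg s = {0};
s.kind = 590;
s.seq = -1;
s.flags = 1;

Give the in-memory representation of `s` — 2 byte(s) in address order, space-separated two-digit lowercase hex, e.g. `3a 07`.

24 ef

kind (12b) val=590 bits=0x24e at bit 4: 0x24e0
seq (3b) val=-1 bits=0x7 at bit 1: 0x24ee
flags (1b) val=1 bits=0x1 at bit 0: 0x24ef
word = 0x24ef → big-endian bytes:
  [0]=0x24  [1]=0xef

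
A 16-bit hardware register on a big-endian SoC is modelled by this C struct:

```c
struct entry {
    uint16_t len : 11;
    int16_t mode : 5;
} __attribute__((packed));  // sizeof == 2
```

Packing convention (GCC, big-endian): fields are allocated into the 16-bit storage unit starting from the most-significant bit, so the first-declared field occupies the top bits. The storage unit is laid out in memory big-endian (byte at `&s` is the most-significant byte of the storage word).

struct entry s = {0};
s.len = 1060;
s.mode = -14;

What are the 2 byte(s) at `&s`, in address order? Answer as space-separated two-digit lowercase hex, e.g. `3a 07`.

84 92

len (11b) val=1060 bits=0x424 at bit 5: 0x8480
mode (5b) val=-14 bits=0x12 at bit 0: 0x8492
word = 0x8492 → big-endian bytes:
  [0]=0x84  [1]=0x92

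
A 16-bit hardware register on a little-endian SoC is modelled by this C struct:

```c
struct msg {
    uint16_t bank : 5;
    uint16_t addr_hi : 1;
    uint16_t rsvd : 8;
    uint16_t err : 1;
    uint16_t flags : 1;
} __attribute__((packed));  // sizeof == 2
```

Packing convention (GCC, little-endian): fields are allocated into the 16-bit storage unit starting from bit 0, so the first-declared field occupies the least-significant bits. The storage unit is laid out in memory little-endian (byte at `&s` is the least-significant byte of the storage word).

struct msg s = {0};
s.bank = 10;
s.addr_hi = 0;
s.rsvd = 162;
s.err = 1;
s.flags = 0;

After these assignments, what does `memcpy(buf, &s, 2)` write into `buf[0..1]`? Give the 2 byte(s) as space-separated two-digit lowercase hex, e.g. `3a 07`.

8a 68

[0+:5] bank=10 & 0x1f = 0xa; word=0x000a
[5+:1] addr_hi=0 & 0x1 = 0x0; word=0x000a
[6+:8] rsvd=162 & 0xff = 0xa2; word=0x288a
[14+:1] err=1 & 0x1 = 0x1; word=0x688a
[15+:1] flags=0 & 0x1 = 0x0; word=0x688a
word = 0x688a → little-endian bytes:
  [0]=0x8a  [1]=0x68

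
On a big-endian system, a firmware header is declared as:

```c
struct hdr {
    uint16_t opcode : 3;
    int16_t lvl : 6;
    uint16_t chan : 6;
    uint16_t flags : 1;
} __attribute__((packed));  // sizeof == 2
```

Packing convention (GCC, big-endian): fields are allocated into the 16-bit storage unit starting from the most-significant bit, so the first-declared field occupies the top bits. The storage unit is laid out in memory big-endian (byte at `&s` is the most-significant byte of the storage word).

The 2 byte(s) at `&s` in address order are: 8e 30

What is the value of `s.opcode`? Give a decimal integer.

4

[0]=0x8e [1]=0x30 (big-endian) → word 0x8e30
opcode:3 @ bit 13 → (0x8e30>>13)&0x7 = 0x4  ←
lvl:6 @ bit 7 → (0x8e30>>7)&0x3f = 0x1c
chan:6 @ bit 1 → (0x8e30>>1)&0x3f = 0x18
flags:1 @ bit 0 → (0x8e30>>0)&0x1 = 0x0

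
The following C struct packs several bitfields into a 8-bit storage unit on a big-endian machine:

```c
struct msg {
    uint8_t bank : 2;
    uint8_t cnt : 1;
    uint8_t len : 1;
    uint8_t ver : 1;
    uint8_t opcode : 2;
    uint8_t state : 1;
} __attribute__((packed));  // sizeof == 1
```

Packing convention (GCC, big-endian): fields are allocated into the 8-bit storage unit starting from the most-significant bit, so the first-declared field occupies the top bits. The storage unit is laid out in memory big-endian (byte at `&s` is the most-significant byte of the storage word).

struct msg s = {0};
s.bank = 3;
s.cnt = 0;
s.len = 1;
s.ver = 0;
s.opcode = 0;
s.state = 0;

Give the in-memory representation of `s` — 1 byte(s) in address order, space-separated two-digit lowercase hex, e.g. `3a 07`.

d0

[6+:2] bank=3 & 0x3 = 0x3; word=0xc0
[5+:1] cnt=0 & 0x1 = 0x0; word=0xc0
[4+:1] len=1 & 0x1 = 0x1; word=0xd0
[3+:1] ver=0 & 0x1 = 0x0; word=0xd0
[1+:2] opcode=0 & 0x3 = 0x0; word=0xd0
[0+:1] state=0 & 0x1 = 0x0; word=0xd0
word = 0xd0 → big-endian bytes:
  [0]=0xd0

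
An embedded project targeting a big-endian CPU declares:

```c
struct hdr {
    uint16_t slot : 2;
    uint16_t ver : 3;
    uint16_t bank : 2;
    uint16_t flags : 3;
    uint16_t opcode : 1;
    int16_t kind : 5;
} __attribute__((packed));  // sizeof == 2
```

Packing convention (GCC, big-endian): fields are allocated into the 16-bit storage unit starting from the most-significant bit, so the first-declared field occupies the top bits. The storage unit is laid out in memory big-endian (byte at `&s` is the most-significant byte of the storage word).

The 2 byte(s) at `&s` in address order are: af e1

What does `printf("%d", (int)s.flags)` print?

[0]=0xaf [1]=0xe1 (big-endian) → word 0xafe1
slot:2 @ bit 14 → (0xafe1>>14)&0x3 = 0x2
ver:3 @ bit 11 → (0xafe1>>11)&0x7 = 0x5
bank:2 @ bit 9 → (0xafe1>>9)&0x3 = 0x3
flags:3 @ bit 6 → (0xafe1>>6)&0x7 = 0x7  ←
opcode:1 @ bit 5 → (0xafe1>>5)&0x1 = 0x1
kind:5 @ bit 0 → (0xafe1>>0)&0x1f = 0x1

7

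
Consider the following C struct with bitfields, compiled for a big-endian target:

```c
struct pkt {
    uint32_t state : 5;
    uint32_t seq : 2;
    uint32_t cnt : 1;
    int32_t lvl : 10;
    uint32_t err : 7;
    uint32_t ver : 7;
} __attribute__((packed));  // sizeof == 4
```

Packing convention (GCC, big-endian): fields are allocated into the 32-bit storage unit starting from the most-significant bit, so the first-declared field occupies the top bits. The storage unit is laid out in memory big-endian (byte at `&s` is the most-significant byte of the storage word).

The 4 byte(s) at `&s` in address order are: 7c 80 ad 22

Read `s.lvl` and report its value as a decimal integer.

[0]=0x7c [1]=0x80 [2]=0xad [3]=0x22 (big-endian) → word 0x7c80ad22
state [27+:5] = (word>>27) & 0x1f = 15
seq [25+:2] = (word>>25) & 0x3 = 2
cnt [24+:1] = (word>>24) & 0x1 = 0
lvl [14+:10] = (word>>14) & 0x3ff = 514  ←
err [7+:7] = (word>>7) & 0x7f = 90
ver [0+:7] = (word>>0) & 0x7f = 34
lvl signed 10b, MSB=1: 514 - 1024 = -510

-510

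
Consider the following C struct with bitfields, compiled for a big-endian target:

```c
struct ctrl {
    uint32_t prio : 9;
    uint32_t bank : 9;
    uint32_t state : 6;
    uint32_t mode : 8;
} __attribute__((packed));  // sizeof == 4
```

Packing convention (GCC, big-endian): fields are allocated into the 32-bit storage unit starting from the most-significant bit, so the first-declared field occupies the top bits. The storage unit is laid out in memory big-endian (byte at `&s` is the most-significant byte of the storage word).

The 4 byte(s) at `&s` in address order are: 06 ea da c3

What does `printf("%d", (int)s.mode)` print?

[0]=0x06 [1]=0xea [2]=0xda [3]=0xc3 (big-endian) → word 0x06eadac3
prio:9 @ bit 23 → (0x06eadac3>>23)&0x1ff = 0xd
bank:9 @ bit 14 → (0x06eadac3>>14)&0x1ff = 0x1ab
state:6 @ bit 8 → (0x06eadac3>>8)&0x3f = 0x1a
mode:8 @ bit 0 → (0x06eadac3>>0)&0xff = 0xc3  ←

195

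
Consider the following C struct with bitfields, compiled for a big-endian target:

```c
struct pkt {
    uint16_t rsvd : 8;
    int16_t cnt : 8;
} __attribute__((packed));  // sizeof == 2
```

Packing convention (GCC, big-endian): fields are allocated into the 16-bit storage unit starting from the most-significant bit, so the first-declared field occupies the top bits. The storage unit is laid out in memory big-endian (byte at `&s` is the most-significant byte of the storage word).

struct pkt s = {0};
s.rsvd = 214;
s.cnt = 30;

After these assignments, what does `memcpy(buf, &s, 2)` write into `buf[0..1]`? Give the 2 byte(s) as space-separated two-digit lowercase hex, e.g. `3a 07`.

d6 1e

rsvd:8 = 214 → 0xd6 << 8 → word 0xd600
cnt:8 = 30 → 0x1e << 0 → word 0xd61e
word = 0xd61e → big-endian bytes:
  [0]=0xd6  [1]=0x1e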